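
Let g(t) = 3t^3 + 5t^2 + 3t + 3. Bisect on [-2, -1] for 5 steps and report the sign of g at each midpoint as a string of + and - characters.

-+++-

t = -1.5 gives g = -0.375, negative; keep [-1.5, -1]
t = -1.25 gives g = 1.203125, positive; keep [-1.5, -1.25]
t = -1.375 gives g = 0.529297, positive; keep [-1.5, -1.375]
t = -1.4375 gives g = 0.1082, positive; keep [-1.5, -1.4375]
t = -1.46875 gives g = -0.1254, negative; keep [-1.46875, -1.4375]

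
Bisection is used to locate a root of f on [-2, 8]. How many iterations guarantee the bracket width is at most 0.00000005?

28

Width after n steps is 10/2^n. Need 2^n ≥ 10/0.00000005 = 200000000.
2^27 = 134217728 < 200000000 ≤ 2^28 = 268435456, so n = 28.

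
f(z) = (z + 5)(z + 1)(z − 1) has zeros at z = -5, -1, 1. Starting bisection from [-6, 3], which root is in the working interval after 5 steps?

-5

m = -1.5, f(m) = 4.375 (+); new bracket [-6, -1.5]
m = -3.75, f(m) = 16.328125 (+); new bracket [-6, -3.75]
m = -4.875, f(m) = 2.845703 (+); new bracket [-6, -4.875]
m = -5.4375, f(m) = -12.4978 (−); new bracket [-5.4375, -4.875]
m = -5.15625, f(m) = -3.998 (−); new bracket [-5.15625, -4.875]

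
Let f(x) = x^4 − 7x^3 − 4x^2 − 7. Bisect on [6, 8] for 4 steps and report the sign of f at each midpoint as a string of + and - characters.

--++

m = 7, f(m) = -203 (−); new bracket [7, 8]
m = 7.5, f(m) = -21.0625 (−); new bracket [7.5, 8]
m = 7.75, f(m) = 101.863281 (+); new bracket [7.5, 7.75]
m = 7.625, f(m) = 37.5139 (+); new bracket [7.5, 7.625]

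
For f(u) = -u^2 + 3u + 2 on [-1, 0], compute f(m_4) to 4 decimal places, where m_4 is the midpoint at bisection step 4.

-0.0039

u = -0.5 gives f = 0.25, positive; keep [-1, -0.5]
u = -0.75 gives f = -0.8125, negative; keep [-0.75, -0.5]
u = -0.625 gives f = -0.265625, negative; keep [-0.625, -0.5]
u = -0.5625 gives f = -0.0039, negative; keep [-0.5625, -0.5]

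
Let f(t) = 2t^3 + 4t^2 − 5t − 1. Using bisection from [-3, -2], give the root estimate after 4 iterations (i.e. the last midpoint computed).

m = -2.5, f(m) = 5.25 (+); new bracket [-3, -2.5]
m = -2.75, f(m) = 1.40625 (+); new bracket [-3, -2.75]
m = -2.875, f(m) = -1.089844 (−); new bracket [-2.875, -2.75]
m = -2.8125, f(m) = 0.2085 (+); new bracket [-2.875, -2.8125]

-2.8125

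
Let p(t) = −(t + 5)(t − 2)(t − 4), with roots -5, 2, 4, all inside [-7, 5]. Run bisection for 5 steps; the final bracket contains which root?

-5

m = -1, p(m) = -60 (−); new bracket [-7, -1]
m = -4, p(m) = -48 (−); new bracket [-7, -4]
m = -5.5, p(m) = 35.625 (+); new bracket [-5.5, -4]
m = -4.75, p(m) = -14.7656 (−); new bracket [-5.5, -4.75]
m = -5.125, p(m) = 8.127 (+); new bracket [-5.125, -4.75]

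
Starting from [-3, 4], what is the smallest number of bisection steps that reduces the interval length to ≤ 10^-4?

17

Width after n steps is 7/2^n. Need 2^n ≥ 7/10^-4 = 70000.
2^16 = 65536 < 70000 ≤ 2^17 = 131072, so n = 17.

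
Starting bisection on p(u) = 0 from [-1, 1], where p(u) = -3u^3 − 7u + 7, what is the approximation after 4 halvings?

m = 0, p(m) = 7 (+); new bracket [0, 1]
m = 0.5, p(m) = 3.125 (+); new bracket [0.5, 1]
m = 0.75, p(m) = 0.484375 (+); new bracket [0.75, 1]
m = 0.875, p(m) = -1.1348 (−); new bracket [0.75, 0.875]

0.875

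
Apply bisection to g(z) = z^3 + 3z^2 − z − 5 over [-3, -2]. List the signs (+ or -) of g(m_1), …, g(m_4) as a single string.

+-+-

z = -2.5 gives g = 0.625, positive; keep [-3, -2.5]
z = -2.75 gives g = -0.359375, negative; keep [-2.75, -2.5]
z = -2.625 gives g = 0.208984, positive; keep [-2.75, -2.625]
z = -2.6875 gives g = -0.0554, negative; keep [-2.6875, -2.625]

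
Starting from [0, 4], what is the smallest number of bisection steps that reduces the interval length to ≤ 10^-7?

Width after n steps is 4/2^n. Need 2^n ≥ 4/10^-7 = 40000000.
2^25 = 33554432 < 40000000 ≤ 2^26 = 67108864, so n = 26.

26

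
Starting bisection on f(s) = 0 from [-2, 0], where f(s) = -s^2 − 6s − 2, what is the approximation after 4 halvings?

-0.375

s = -1 gives f = 3, positive; keep [-1, 0]
s = -0.5 gives f = 0.75, positive; keep [-0.5, 0]
s = -0.25 gives f = -0.5625, negative; keep [-0.5, -0.25]
s = -0.375 gives f = 0.1094, positive; keep [-0.375, -0.25]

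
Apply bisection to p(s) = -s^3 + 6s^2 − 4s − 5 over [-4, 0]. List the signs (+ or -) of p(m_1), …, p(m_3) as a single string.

p(-2) = 35 > 0, so the root lies in [-2, 0]
p(-1) = 6 > 0, so the root lies in [-1, 0]
p(-0.5) = -1.375 < 0, so the root lies in [-1, -0.5]

++-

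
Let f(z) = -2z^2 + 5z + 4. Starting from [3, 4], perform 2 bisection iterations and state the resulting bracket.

[3, 3.25]

z = 3.5 gives f = -3, negative; keep [3, 3.5]
z = 3.25 gives f = -0.875, negative; keep [3, 3.25]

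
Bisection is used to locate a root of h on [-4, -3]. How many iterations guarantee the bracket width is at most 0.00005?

15

Width after n steps is 1/2^n. Need 2^n ≥ 1/0.00005 = 20000.
2^14 = 16384 < 20000 ≤ 2^15 = 32768, so n = 15.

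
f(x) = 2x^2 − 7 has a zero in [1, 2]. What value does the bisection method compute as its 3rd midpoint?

1.875

midpoint 1.5: f = -2.5 < 0 → [1.5, 2]
midpoint 1.75: f = -0.875 < 0 → [1.75, 2]
midpoint 1.875: f = 0.03125 > 0 → [1.75, 1.875]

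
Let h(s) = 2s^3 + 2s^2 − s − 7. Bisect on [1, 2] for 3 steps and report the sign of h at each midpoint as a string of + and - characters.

+-+

s = 1.5 gives h = 2.75, positive; keep [1, 1.5]
s = 1.25 gives h = -1.21875, negative; keep [1.25, 1.5]
s = 1.375 gives h = 0.605469, positive; keep [1.25, 1.375]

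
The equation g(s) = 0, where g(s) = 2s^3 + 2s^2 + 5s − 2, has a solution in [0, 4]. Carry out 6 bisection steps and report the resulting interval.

[0.3125, 0.375]

s = 2 gives g = 32, positive; keep [0, 2]
s = 1 gives g = 7, positive; keep [0, 1]
s = 0.5 gives g = 1.25, positive; keep [0, 0.5]
s = 0.25 gives g = -0.5938, negative; keep [0.25, 0.5]
s = 0.375 gives g = 0.2617, positive; keep [0.25, 0.375]
s = 0.3125 gives g = -0.1812, negative; keep [0.3125, 0.375]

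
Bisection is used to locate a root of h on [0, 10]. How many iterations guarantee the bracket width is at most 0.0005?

Width after n steps is 10/2^n. Need 2^n ≥ 10/0.0005 = 20000.
2^14 = 16384 < 20000 ≤ 2^15 = 32768, so n = 15.

15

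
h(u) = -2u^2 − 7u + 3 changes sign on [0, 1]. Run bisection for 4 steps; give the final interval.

m = 0.5, h(m) = -1 (−); new bracket [0, 0.5]
m = 0.25, h(m) = 1.125 (+); new bracket [0.25, 0.5]
m = 0.375, h(m) = 0.09375 (+); new bracket [0.375, 0.5]
m = 0.4375, h(m) = -0.4453 (−); new bracket [0.375, 0.4375]

[0.375, 0.4375]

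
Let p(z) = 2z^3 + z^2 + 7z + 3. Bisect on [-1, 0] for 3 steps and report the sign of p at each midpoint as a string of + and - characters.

midpoint -0.5: p = -0.5 < 0 → [-0.5, 0]
midpoint -0.25: p = 1.28125 > 0 → [-0.5, -0.25]
midpoint -0.375: p = 0.410156 > 0 → [-0.5, -0.375]

-++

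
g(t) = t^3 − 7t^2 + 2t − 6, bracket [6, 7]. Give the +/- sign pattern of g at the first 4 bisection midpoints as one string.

--+-

midpoint 6.5: g = -14.125 < 0 → [6.5, 7]
midpoint 6.75: g = -3.890625 < 0 → [6.75, 7]
midpoint 6.875: g = 1.841797 > 0 → [6.75, 6.875]
midpoint 6.8125: g = -1.0769 < 0 → [6.8125, 6.875]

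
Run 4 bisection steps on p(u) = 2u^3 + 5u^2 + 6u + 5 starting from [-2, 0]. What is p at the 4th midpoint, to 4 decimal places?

-0.1289

m = -1, p(m) = 2 (+); new bracket [-2, -1]
m = -1.5, p(m) = 0.5 (+); new bracket [-2, -1.5]
m = -1.75, p(m) = -0.90625 (−); new bracket [-1.75, -1.5]
m = -1.625, p(m) = -0.1289 (−); new bracket [-1.625, -1.5]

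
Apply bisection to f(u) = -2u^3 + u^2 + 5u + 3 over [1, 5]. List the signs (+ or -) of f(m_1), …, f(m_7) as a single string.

f(3) = -27 < 0, so the root lies in [1, 3]
f(2) = 1 > 0, so the root lies in [2, 3]
f(2.5) = -9.5 < 0, so the root lies in [2, 2.5]
f(2.25) = -3.4688 < 0, so the root lies in [2, 2.25]
f(2.125) = -1.0508 < 0, so the root lies in [2, 2.125]
f(2.0625) = 0.019 > 0, so the root lies in [2.0625, 2.125]
f(2.09375) = -0.5046 < 0, so the root lies in [2.0625, 2.09375]

-+---+-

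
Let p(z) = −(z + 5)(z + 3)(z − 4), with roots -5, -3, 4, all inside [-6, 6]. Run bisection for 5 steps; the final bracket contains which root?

z = 0 gives p = 60, positive; keep [0, 6]
z = 3 gives p = 48, positive; keep [3, 6]
z = 4.5 gives p = -35.625, negative; keep [3, 4.5]
z = 3.75 gives p = 14.7656, positive; keep [3.75, 4.5]
z = 4.125 gives p = -8.127, negative; keep [3.75, 4.125]

4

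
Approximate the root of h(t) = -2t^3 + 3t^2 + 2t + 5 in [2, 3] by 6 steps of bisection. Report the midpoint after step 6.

2.359375

h(2.5) = -2.5 < 0, so the root lies in [2, 2.5]
h(2.25) = 1.90625 > 0, so the root lies in [2.25, 2.5]
h(2.375) = -0.121094 < 0, so the root lies in [2.25, 2.375]
h(2.3125) = 0.9351 > 0, so the root lies in [2.3125, 2.375]
h(2.34375) = 0.4178 > 0, so the root lies in [2.34375, 2.375]
h(2.359375) = 0.1511 > 0, so the root lies in [2.359375, 2.375]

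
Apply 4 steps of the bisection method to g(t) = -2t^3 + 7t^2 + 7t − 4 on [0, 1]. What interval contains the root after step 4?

[0.375, 0.4375]

g(0.5) = 1 > 0, so the root lies in [0, 0.5]
g(0.25) = -1.84375 < 0, so the root lies in [0.25, 0.5]
g(0.375) = -0.496094 < 0, so the root lies in [0.375, 0.5]
g(0.4375) = 0.2349 > 0, so the root lies in [0.375, 0.4375]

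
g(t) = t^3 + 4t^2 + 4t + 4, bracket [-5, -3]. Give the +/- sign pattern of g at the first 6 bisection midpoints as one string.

g(-4) = -12 < 0, so the root lies in [-4, -3]
g(-3.5) = -3.875 < 0, so the root lies in [-3.5, -3]
g(-3.25) = -1.078125 < 0, so the root lies in [-3.25, -3]
g(-3.125) = 0.0449 > 0, so the root lies in [-3.25, -3.125]
g(-3.1875) = -0.4949 < 0, so the root lies in [-3.1875, -3.125]
g(-3.15625) = -0.2196 < 0, so the root lies in [-3.15625, -3.125]

---+--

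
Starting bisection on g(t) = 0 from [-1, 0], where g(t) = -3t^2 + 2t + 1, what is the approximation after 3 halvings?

-0.375

t = -0.5 gives g = -0.75, negative; keep [-0.5, 0]
t = -0.25 gives g = 0.3125, positive; keep [-0.5, -0.25]
t = -0.375 gives g = -0.171875, negative; keep [-0.375, -0.25]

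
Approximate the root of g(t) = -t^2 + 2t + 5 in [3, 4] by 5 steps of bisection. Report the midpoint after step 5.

m = 3.5, g(m) = -0.25 (−); new bracket [3, 3.5]
m = 3.25, g(m) = 0.9375 (+); new bracket [3.25, 3.5]
m = 3.375, g(m) = 0.359375 (+); new bracket [3.375, 3.5]
m = 3.4375, g(m) = 0.0586 (+); new bracket [3.4375, 3.5]
m = 3.46875, g(m) = -0.0947 (−); new bracket [3.4375, 3.46875]

3.46875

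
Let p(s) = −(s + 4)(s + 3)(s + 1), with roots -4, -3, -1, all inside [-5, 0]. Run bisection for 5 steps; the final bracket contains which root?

-1

m = -2.5, p(m) = 1.125 (+); new bracket [-2.5, 0]
m = -1.25, p(m) = 1.203125 (+); new bracket [-1.25, 0]
m = -0.625, p(m) = -3.005859 (−); new bracket [-1.25, -0.625]
m = -0.9375, p(m) = -0.3948 (−); new bracket [-1.25, -0.9375]
m = -1.09375, p(m) = 0.5194 (+); new bracket [-1.09375, -0.9375]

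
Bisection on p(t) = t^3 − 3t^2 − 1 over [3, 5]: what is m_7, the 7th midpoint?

p(4) = 15 > 0, so the root lies in [3, 4]
p(3.5) = 5.125 > 0, so the root lies in [3, 3.5]
p(3.25) = 1.640625 > 0, so the root lies in [3, 3.25]
p(3.125) = 0.2207 > 0, so the root lies in [3, 3.125]
p(3.0625) = -0.4138 < 0, so the root lies in [3.0625, 3.125]
p(3.09375) = -0.1027 < 0, so the root lies in [3.09375, 3.125]
p(3.109375) = 0.0575 > 0, so the root lies in [3.09375, 3.109375]

3.109375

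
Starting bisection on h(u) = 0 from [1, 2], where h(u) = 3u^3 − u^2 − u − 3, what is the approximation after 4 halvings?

u = 1.5 gives h = 3.375, positive; keep [1, 1.5]
u = 1.25 gives h = 0.046875, positive; keep [1, 1.25]
u = 1.125 gives h = -1.119141, negative; keep [1.125, 1.25]
u = 1.1875 gives h = -0.574, negative; keep [1.1875, 1.25]

1.1875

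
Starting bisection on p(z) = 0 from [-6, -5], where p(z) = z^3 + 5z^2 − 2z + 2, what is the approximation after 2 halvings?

z = -5.5 gives p = -2.125, negative; keep [-5.5, -5]
z = -5.25 gives p = 5.609375, positive; keep [-5.5, -5.25]

-5.25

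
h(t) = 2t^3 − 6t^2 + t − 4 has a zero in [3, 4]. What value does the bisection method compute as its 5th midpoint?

3.03125

t = 3.5 gives h = 11.75, positive; keep [3, 3.5]
t = 3.25 gives h = 4.53125, positive; keep [3, 3.25]
t = 3.125 gives h = 1.566406, positive; keep [3, 3.125]
t = 3.0625 gives h = 0.2349, positive; keep [3, 3.0625]
t = 3.03125 gives h = -0.3945, negative; keep [3.03125, 3.0625]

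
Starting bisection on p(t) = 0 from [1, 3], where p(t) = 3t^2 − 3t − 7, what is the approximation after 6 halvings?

2.09375

t = 2 gives p = -1, negative; keep [2, 3]
t = 2.5 gives p = 4.25, positive; keep [2, 2.5]
t = 2.25 gives p = 1.4375, positive; keep [2, 2.25]
t = 2.125 gives p = 0.1719, positive; keep [2, 2.125]
t = 2.0625 gives p = -0.4258, negative; keep [2.0625, 2.125]
t = 2.09375 gives p = -0.1299, negative; keep [2.09375, 2.125]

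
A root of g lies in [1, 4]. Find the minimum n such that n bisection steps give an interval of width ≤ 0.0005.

13

Width after n steps is 3/2^n. Need 2^n ≥ 3/0.0005 = 6000.
2^12 = 4096 < 6000 ≤ 2^13 = 8192, so n = 13.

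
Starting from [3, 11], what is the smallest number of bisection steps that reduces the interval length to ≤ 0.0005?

14

Width after n steps is 8/2^n. Need 2^n ≥ 8/0.0005 = 16000.
2^13 = 8192 < 16000 ≤ 2^14 = 16384, so n = 14.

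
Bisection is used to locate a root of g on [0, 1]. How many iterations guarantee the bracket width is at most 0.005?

8

Width after n steps is 1/2^n. Need 2^n ≥ 1/0.005 = 200.
2^7 = 128 < 200 ≤ 2^8 = 256, so n = 8.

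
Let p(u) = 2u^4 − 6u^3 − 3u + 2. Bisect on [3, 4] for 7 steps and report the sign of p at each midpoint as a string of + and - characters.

+++----

u = 3.5 gives p = 34.375, positive; keep [3, 3.5]
u = 3.25 gives p = 9.414062, positive; keep [3, 3.25]
u = 3.125 gives p = 0.254395, positive; keep [3, 3.125]
u = 3.0625 gives p = -3.5971, negative; keep [3.0625, 3.125]
u = 3.09375 gives p = -1.7292, negative; keep [3.09375, 3.125]
u = 3.109375 gives p = -0.752, negative; keep [3.109375, 3.125]
u = 3.1171875 gives p = -0.2525, negative; keep [3.1171875, 3.125]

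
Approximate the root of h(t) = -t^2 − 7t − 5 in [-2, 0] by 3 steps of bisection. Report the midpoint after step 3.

midpoint -1: h = 1 > 0 → [-1, 0]
midpoint -0.5: h = -1.75 < 0 → [-1, -0.5]
midpoint -0.75: h = -0.3125 < 0 → [-1, -0.75]

-0.75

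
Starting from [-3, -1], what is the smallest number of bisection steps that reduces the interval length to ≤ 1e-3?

Width after n steps is 2/2^n. Need 2^n ≥ 2/1e-3 = 2000.
2^10 = 1024 < 2000 ≤ 2^11 = 2048, so n = 11.

11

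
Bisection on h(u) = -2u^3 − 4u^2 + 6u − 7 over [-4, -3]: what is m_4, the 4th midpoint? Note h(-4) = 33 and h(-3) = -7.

midpoint -3.5: h = 8.75 > 0 → [-3.5, -3]
midpoint -3.25: h = -0.09375 < 0 → [-3.5, -3.25]
midpoint -3.375: h = 4.074219 > 0 → [-3.375, -3.25]
midpoint -3.3125: h = 1.9282 > 0 → [-3.3125, -3.25]

-3.3125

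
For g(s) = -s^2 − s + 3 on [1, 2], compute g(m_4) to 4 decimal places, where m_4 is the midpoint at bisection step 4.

m = 1.5, g(m) = -0.75 (−); new bracket [1, 1.5]
m = 1.25, g(m) = 0.1875 (+); new bracket [1.25, 1.5]
m = 1.375, g(m) = -0.265625 (−); new bracket [1.25, 1.375]
m = 1.3125, g(m) = -0.0352 (−); new bracket [1.25, 1.3125]

-0.0352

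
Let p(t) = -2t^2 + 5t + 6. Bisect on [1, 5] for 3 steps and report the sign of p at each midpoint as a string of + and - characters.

midpoint 3: p = 3 > 0 → [3, 5]
midpoint 4: p = -6 < 0 → [3, 4]
midpoint 3.5: p = -1 < 0 → [3, 3.5]

+--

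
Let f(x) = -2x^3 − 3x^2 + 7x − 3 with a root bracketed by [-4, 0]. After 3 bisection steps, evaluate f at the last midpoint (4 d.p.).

midpoint -2: f = -13 < 0 → [-4, -2]
midpoint -3: f = 3 > 0 → [-3, -2]
midpoint -2.5: f = -8 < 0 → [-3, -2.5]

-8.0000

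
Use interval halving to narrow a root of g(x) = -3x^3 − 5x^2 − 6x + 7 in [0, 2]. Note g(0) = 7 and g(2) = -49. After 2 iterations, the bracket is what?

[0.5, 1]

x = 1 gives g = -7, negative; keep [0, 1]
x = 0.5 gives g = 2.375, positive; keep [0.5, 1]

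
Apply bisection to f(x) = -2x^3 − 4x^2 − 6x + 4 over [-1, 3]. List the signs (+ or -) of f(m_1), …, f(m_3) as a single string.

-+-

midpoint 1: f = -8 < 0 → [-1, 1]
midpoint 0: f = 4 > 0 → [0, 1]
midpoint 0.5: f = -0.25 < 0 → [0, 0.5]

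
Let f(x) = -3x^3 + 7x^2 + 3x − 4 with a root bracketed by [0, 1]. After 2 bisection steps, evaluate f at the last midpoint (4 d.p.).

midpoint 0.5: f = -1.125 < 0 → [0.5, 1]
midpoint 0.75: f = 0.921875 > 0 → [0.5, 0.75]

0.9219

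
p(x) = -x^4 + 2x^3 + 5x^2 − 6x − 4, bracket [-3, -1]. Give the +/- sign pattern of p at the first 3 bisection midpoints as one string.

-++

p(-2) = -4 < 0, so the root lies in [-2, -1]
p(-1.5) = 4.4375 > 0, so the root lies in [-2, -1.5]
p(-1.75) = 1.714844 > 0, so the root lies in [-2, -1.75]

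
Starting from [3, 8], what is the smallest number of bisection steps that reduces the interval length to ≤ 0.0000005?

24

Width after n steps is 5/2^n. Need 2^n ≥ 5/0.0000005 = 10000000.
2^23 = 8388608 < 10000000 ≤ 2^24 = 16777216, so n = 24.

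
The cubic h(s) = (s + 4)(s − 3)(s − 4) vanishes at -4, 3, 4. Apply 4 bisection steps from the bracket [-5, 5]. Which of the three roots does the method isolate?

h(0) = 48 > 0, so the root lies in [-5, 0]
h(-2.5) = 53.625 > 0, so the root lies in [-5, -2.5]
h(-3.75) = 13.078125 > 0, so the root lies in [-5, -3.75]
h(-4.375) = -23.1621 < 0, so the root lies in [-4.375, -3.75]

-4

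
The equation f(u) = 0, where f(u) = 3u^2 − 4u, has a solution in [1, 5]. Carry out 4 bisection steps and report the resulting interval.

[1.25, 1.5]

f(3) = 15 > 0, so the root lies in [1, 3]
f(2) = 4 > 0, so the root lies in [1, 2]
f(1.5) = 0.75 > 0, so the root lies in [1, 1.5]
f(1.25) = -0.3125 < 0, so the root lies in [1.25, 1.5]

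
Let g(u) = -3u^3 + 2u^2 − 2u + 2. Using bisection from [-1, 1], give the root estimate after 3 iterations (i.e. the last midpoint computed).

0.75

u = 0 gives g = 2, positive; keep [0, 1]
u = 0.5 gives g = 1.125, positive; keep [0.5, 1]
u = 0.75 gives g = 0.359375, positive; keep [0.75, 1]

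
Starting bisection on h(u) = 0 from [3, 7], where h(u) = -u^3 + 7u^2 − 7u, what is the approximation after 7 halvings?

u = 5 gives h = 15, positive; keep [5, 7]
u = 6 gives h = -6, negative; keep [5, 6]
u = 5.5 gives h = 6.875, positive; keep [5.5, 6]
u = 5.75 gives h = 1.0781, positive; keep [5.75, 6]
u = 5.875 gives h = -2.2949, negative; keep [5.75, 5.875]
u = 5.8125 gives h = -0.5676, negative; keep [5.75, 5.8125]
u = 5.78125 gives h = 0.2654, positive; keep [5.78125, 5.8125]

5.78125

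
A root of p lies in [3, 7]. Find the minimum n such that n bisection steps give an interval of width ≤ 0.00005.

Width after n steps is 4/2^n. Need 2^n ≥ 4/0.00005 = 80000.
2^16 = 65536 < 80000 ≤ 2^17 = 131072, so n = 17.

17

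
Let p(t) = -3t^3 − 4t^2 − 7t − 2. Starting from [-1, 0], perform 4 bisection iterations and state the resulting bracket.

[-0.375, -0.3125]

m = -0.5, p(m) = 0.875 (+); new bracket [-0.5, 0]
m = -0.25, p(m) = -0.453125 (−); new bracket [-0.5, -0.25]
m = -0.375, p(m) = 0.220703 (+); new bracket [-0.375, -0.25]
m = -0.3125, p(m) = -0.1116 (−); new bracket [-0.375, -0.3125]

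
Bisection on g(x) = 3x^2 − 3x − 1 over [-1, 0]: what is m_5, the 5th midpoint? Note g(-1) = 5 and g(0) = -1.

m = -0.5, g(m) = 1.25 (+); new bracket [-0.5, 0]
m = -0.25, g(m) = -0.0625 (−); new bracket [-0.5, -0.25]
m = -0.375, g(m) = 0.546875 (+); new bracket [-0.375, -0.25]
m = -0.3125, g(m) = 0.2305 (+); new bracket [-0.3125, -0.25]
m = -0.28125, g(m) = 0.0811 (+); new bracket [-0.28125, -0.25]

-0.28125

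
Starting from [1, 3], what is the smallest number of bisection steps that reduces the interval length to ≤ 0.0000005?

Width after n steps is 2/2^n. Need 2^n ≥ 2/0.0000005 = 4000000.
2^21 = 2097152 < 4000000 ≤ 2^22 = 4194304, so n = 22.

22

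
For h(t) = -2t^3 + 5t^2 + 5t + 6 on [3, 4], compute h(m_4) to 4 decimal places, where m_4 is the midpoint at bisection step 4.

1.0317

midpoint 3.5: h = -1 < 0 → [3, 3.5]
midpoint 3.25: h = 6.40625 > 0 → [3.25, 3.5]
midpoint 3.375: h = 2.941406 > 0 → [3.375, 3.5]
midpoint 3.4375: h = 1.0317 > 0 → [3.4375, 3.5]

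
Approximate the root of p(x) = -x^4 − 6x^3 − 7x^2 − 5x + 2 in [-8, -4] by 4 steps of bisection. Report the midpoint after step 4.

-4.75

midpoint -6: p = -220 < 0 → [-6, -4]
midpoint -5: p = -23 < 0 → [-5, -4]
midpoint -4.5: p = 19.4375 > 0 → [-5, -4.5]
midpoint -4.75: p = 1.7773 > 0 → [-5, -4.75]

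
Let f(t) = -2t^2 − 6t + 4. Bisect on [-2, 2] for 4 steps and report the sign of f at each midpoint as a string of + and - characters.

t = 0 gives f = 4, positive; keep [0, 2]
t = 1 gives f = -4, negative; keep [0, 1]
t = 0.5 gives f = 0.5, positive; keep [0.5, 1]
t = 0.75 gives f = -1.625, negative; keep [0.5, 0.75]

+-+-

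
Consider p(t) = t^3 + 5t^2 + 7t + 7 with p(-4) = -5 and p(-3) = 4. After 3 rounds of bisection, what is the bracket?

[-3.625, -3.5]

m = -3.5, p(m) = 0.875 (+); new bracket [-4, -3.5]
m = -3.75, p(m) = -1.671875 (−); new bracket [-3.75, -3.5]
m = -3.625, p(m) = -0.306641 (−); new bracket [-3.625, -3.5]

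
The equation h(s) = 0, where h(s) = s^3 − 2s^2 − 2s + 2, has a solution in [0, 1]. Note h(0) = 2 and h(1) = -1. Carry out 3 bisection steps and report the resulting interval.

[0.625, 0.75]

h(0.5) = 0.625 > 0, so the root lies in [0.5, 1]
h(0.75) = -0.203125 < 0, so the root lies in [0.5, 0.75]
h(0.625) = 0.212891 > 0, so the root lies in [0.625, 0.75]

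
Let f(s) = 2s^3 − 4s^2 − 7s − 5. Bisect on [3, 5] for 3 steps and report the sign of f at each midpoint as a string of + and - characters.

++-

midpoint 4: f = 31 > 0 → [3, 4]
midpoint 3.5: f = 7.25 > 0 → [3, 3.5]
midpoint 3.25: f = -1.34375 < 0 → [3.25, 3.5]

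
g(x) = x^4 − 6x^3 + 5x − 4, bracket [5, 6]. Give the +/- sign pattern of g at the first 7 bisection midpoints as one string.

--+----

x = 5.5 gives g = -59.6875, negative; keep [5.5, 6]
x = 5.75 gives g = -22.777344, negative; keep [5.75, 6]
x = 5.875 gives g = 0.027588, positive; keep [5.75, 5.875]
x = 5.8125 gives g = -11.758, negative; keep [5.8125, 5.875]
x = 5.84375 gives g = -5.9626, negative; keep [5.84375, 5.875]
x = 5.859375 gives g = -2.992, negative; keep [5.859375, 5.875]
x = 5.8671875 gives g = -1.4884, negative; keep [5.8671875, 5.875]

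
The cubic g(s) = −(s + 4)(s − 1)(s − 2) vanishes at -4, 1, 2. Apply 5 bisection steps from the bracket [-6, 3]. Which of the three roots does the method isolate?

-4

s = -1.5 gives g = -21.875, negative; keep [-6, -1.5]
s = -3.75 gives g = -6.828125, negative; keep [-6, -3.75]
s = -4.875 gives g = 35.341797, positive; keep [-4.875, -3.75]
s = -4.3125 gives g = 10.4797, positive; keep [-4.3125, -3.75]
s = -4.03125 gives g = 0.9483, positive; keep [-4.03125, -3.75]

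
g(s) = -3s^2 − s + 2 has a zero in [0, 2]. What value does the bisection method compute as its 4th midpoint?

0.625

g(1) = -2 < 0, so the root lies in [0, 1]
g(0.5) = 0.75 > 0, so the root lies in [0.5, 1]
g(0.75) = -0.4375 < 0, so the root lies in [0.5, 0.75]
g(0.625) = 0.2031 > 0, so the root lies in [0.625, 0.75]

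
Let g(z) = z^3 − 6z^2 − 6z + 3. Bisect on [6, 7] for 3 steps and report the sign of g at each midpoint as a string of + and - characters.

--+

m = 6.5, g(m) = -14.875 (−); new bracket [6.5, 7]
m = 6.75, g(m) = -3.328125 (−); new bracket [6.75, 7]
m = 6.875, g(m) = 3.107422 (+); new bracket [6.75, 6.875]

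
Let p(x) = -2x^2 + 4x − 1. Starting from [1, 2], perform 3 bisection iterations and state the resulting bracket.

m = 1.5, p(m) = 0.5 (+); new bracket [1.5, 2]
m = 1.75, p(m) = -0.125 (−); new bracket [1.5, 1.75]
m = 1.625, p(m) = 0.21875 (+); new bracket [1.625, 1.75]

[1.625, 1.75]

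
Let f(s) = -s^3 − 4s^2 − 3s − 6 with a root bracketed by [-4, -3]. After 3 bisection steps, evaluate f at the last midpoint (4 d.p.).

-0.0527

midpoint -3.5: f = -1.625 < 0 → [-4, -3.5]
midpoint -3.75: f = 1.734375 > 0 → [-3.75, -3.5]
midpoint -3.625: f = -0.052734 < 0 → [-3.75, -3.625]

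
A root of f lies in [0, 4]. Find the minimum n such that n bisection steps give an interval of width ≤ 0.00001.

Width after n steps is 4/2^n. Need 2^n ≥ 4/0.00001 = 400000.
2^18 = 262144 < 400000 ≤ 2^19 = 524288, so n = 19.

19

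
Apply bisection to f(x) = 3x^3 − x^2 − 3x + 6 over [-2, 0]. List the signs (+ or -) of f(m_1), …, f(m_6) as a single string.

midpoint -1: f = 5 > 0 → [-2, -1]
midpoint -1.5: f = -1.875 < 0 → [-1.5, -1]
midpoint -1.25: f = 2.328125 > 0 → [-1.5, -1.25]
midpoint -1.375: f = 0.4355 > 0 → [-1.5, -1.375]
midpoint -1.4375: f = -0.6653 < 0 → [-1.4375, -1.375]
midpoint -1.40625: f = -0.1015 < 0 → [-1.40625, -1.375]

+-++--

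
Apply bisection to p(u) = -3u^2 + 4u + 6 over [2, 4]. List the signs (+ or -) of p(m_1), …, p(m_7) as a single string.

midpoint 3: p = -9 < 0 → [2, 3]
midpoint 2.5: p = -2.75 < 0 → [2, 2.5]
midpoint 2.25: p = -0.1875 < 0 → [2, 2.25]
midpoint 2.125: p = 0.9531 > 0 → [2.125, 2.25]
midpoint 2.1875: p = 0.3945 > 0 → [2.1875, 2.25]
midpoint 2.21875: p = 0.1064 > 0 → [2.21875, 2.25]
midpoint 2.234375: p = -0.0398 < 0 → [2.21875, 2.234375]

---+++-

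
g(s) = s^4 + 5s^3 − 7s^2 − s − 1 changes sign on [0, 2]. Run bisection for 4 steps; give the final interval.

m = 1, g(m) = -3 (−); new bracket [1, 2]
m = 1.5, g(m) = 3.6875 (+); new bracket [1, 1.5]
m = 1.25, g(m) = -0.980469 (−); new bracket [1.25, 1.5]
m = 1.375, g(m) = 0.9631 (+); new bracket [1.25, 1.375]

[1.25, 1.375]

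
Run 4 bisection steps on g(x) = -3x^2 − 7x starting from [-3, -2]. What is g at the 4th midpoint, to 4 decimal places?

m = -2.5, g(m) = -1.25 (−); new bracket [-2.5, -2]
m = -2.25, g(m) = 0.5625 (+); new bracket [-2.5, -2.25]
m = -2.375, g(m) = -0.296875 (−); new bracket [-2.375, -2.25]
m = -2.3125, g(m) = 0.1445 (+); new bracket [-2.375, -2.3125]

0.1445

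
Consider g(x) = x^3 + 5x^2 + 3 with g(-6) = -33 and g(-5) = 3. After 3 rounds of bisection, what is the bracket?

midpoint -5.5: g = -12.125 < 0 → [-5.5, -5]
midpoint -5.25: g = -3.890625 < 0 → [-5.25, -5]
midpoint -5.125: g = -0.283203 < 0 → [-5.125, -5]

[-5.125, -5]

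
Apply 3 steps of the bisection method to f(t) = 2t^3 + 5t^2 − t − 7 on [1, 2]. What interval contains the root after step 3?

[1, 1.125]

f(1.5) = 9.5 > 0, so the root lies in [1, 1.5]
f(1.25) = 3.46875 > 0, so the root lies in [1, 1.25]
f(1.125) = 1.050781 > 0, so the root lies in [1, 1.125]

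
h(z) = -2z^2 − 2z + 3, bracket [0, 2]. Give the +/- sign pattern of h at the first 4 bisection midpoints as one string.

midpoint 1: h = -1 < 0 → [0, 1]
midpoint 0.5: h = 1.5 > 0 → [0.5, 1]
midpoint 0.75: h = 0.375 > 0 → [0.75, 1]
midpoint 0.875: h = -0.2812 < 0 → [0.75, 0.875]

-++-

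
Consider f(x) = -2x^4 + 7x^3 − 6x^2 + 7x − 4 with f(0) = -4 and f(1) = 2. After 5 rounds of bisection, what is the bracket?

[0.71875, 0.75]

x = 0.5 gives f = -1.25, negative; keep [0.5, 1]
x = 0.75 gives f = 0.195312, positive; keep [0.5, 0.75]
x = 0.625 gives f = -0.564941, negative; keep [0.625, 0.75]
x = 0.6875 gives f = -0.1956, negative; keep [0.6875, 0.75]
x = 0.71875 gives f = -0.003, negative; keep [0.71875, 0.75]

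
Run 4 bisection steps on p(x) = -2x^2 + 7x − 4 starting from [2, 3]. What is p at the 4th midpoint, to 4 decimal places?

-0.1328

m = 2.5, p(m) = 1 (+); new bracket [2.5, 3]
m = 2.75, p(m) = 0.125 (+); new bracket [2.75, 3]
m = 2.875, p(m) = -0.40625 (−); new bracket [2.75, 2.875]
m = 2.8125, p(m) = -0.1328 (−); new bracket [2.75, 2.8125]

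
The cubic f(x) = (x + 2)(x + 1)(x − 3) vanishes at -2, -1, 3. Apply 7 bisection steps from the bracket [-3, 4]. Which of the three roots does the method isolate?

m = 0.5, f(m) = -9.375 (−); new bracket [0.5, 4]
m = 2.25, f(m) = -10.359375 (−); new bracket [2.25, 4]
m = 3.125, f(m) = 2.642578 (+); new bracket [2.25, 3.125]
m = 2.6875, f(m) = -5.4016 (−); new bracket [2.6875, 3.125]
m = 2.90625, f(m) = -1.7967 (−); new bracket [2.90625, 3.125]
m = 3.015625, f(m) = 0.3147 (+); new bracket [2.90625, 3.015625]
m = 2.9609375, f(m) = -0.7676 (−); new bracket [2.9609375, 3.015625]

3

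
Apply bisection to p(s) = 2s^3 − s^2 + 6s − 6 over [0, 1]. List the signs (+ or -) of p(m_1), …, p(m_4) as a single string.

m = 0.5, p(m) = -3 (−); new bracket [0.5, 1]
m = 0.75, p(m) = -1.21875 (−); new bracket [0.75, 1]
m = 0.875, p(m) = -0.175781 (−); new bracket [0.875, 1]
m = 0.9375, p(m) = 0.394 (+); new bracket [0.875, 0.9375]

---+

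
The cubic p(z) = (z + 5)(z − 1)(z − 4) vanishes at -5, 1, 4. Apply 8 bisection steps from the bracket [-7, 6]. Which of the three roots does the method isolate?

-5

midpoint -0.5: p = 30.375 > 0 → [-7, -0.5]
midpoint -3.75: p = 46.015625 > 0 → [-7, -3.75]
midpoint -5.375: p = -22.412109 < 0 → [-5.375, -3.75]
midpoint -4.5625: p = 20.8376 > 0 → [-5.375, -4.5625]
midpoint -4.96875: p = 1.6729 > 0 → [-5.375, -4.96875]
midpoint -5.171875: p = -9.7294 < 0 → [-5.171875, -4.96875]
midpoint -5.0703125: p = -3.8714 < 0 → [-5.0703125, -4.96875]
midpoint -5.01953125: p = -1.0604 < 0 → [-5.01953125, -4.96875]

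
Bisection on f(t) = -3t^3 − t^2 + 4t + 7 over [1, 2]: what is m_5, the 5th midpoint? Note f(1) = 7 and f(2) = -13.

t = 1.5 gives f = 0.625, positive; keep [1.5, 2]
t = 1.75 gives f = -5.140625, negative; keep [1.5, 1.75]
t = 1.625 gives f = -2.013672, negative; keep [1.5, 1.625]
t = 1.5625 gives f = -0.6355, negative; keep [1.5, 1.5625]
t = 1.53125 gives f = 0.0092, positive; keep [1.53125, 1.5625]

1.53125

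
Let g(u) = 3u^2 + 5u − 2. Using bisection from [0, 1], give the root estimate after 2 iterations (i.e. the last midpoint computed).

0.25

midpoint 0.5: g = 1.25 > 0 → [0, 0.5]
midpoint 0.25: g = -0.5625 < 0 → [0.25, 0.5]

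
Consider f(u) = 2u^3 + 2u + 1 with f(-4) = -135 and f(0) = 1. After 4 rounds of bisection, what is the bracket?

midpoint -2: f = -19 < 0 → [-2, 0]
midpoint -1: f = -3 < 0 → [-1, 0]
midpoint -0.5: f = -0.25 < 0 → [-0.5, 0]
midpoint -0.25: f = 0.4688 > 0 → [-0.5, -0.25]

[-0.5, -0.25]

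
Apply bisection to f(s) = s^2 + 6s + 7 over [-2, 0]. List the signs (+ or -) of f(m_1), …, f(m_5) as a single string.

s = -1 gives f = 2, positive; keep [-2, -1]
s = -1.5 gives f = 0.25, positive; keep [-2, -1.5]
s = -1.75 gives f = -0.4375, negative; keep [-1.75, -1.5]
s = -1.625 gives f = -0.1094, negative; keep [-1.625, -1.5]
s = -1.5625 gives f = 0.0664, positive; keep [-1.625, -1.5625]

++--+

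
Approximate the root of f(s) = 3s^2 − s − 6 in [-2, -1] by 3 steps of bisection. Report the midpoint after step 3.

m = -1.5, f(m) = 2.25 (+); new bracket [-1.5, -1]
m = -1.25, f(m) = -0.0625 (−); new bracket [-1.5, -1.25]
m = -1.375, f(m) = 1.046875 (+); new bracket [-1.375, -1.25]

-1.375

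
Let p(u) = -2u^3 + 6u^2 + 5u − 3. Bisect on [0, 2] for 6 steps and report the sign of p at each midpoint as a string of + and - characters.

midpoint 1: p = 6 > 0 → [0, 1]
midpoint 0.5: p = 0.75 > 0 → [0, 0.5]
midpoint 0.25: p = -1.40625 < 0 → [0.25, 0.5]
midpoint 0.375: p = -0.3867 < 0 → [0.375, 0.5]
midpoint 0.4375: p = 0.1685 > 0 → [0.375, 0.4375]
midpoint 0.40625: p = -0.1126 < 0 → [0.40625, 0.4375]

++--+-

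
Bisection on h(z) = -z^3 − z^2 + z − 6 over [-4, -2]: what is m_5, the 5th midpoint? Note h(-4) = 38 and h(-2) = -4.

-2.4375

z = -3 gives h = 9, positive; keep [-3, -2]
z = -2.5 gives h = 0.875, positive; keep [-2.5, -2]
z = -2.25 gives h = -1.921875, negative; keep [-2.5, -2.25]
z = -2.375 gives h = -0.6191, negative; keep [-2.5, -2.375]
z = -2.4375 gives h = 0.1033, positive; keep [-2.4375, -2.375]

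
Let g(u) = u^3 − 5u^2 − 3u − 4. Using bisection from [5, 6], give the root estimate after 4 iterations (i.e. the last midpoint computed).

midpoint 5.5: g = -5.375 < 0 → [5.5, 6]
midpoint 5.75: g = 3.546875 > 0 → [5.5, 5.75]
midpoint 5.625: g = -1.099609 < 0 → [5.625, 5.75]
midpoint 5.6875: g = 1.1765 > 0 → [5.625, 5.6875]

5.6875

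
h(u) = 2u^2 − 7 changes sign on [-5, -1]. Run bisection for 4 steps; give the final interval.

u = -3 gives h = 11, positive; keep [-3, -1]
u = -2 gives h = 1, positive; keep [-2, -1]
u = -1.5 gives h = -2.5, negative; keep [-2, -1.5]
u = -1.75 gives h = -0.875, negative; keep [-2, -1.75]

[-2, -1.75]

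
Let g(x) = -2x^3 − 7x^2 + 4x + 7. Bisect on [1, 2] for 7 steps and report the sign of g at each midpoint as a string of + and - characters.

---+++-

g(1.5) = -9.5 < 0, so the root lies in [1, 1.5]
g(1.25) = -2.84375 < 0, so the root lies in [1, 1.25]
g(1.125) = -0.207031 < 0, so the root lies in [1, 1.125]
g(1.0625) = 0.9487 > 0, so the root lies in [1.0625, 1.125]
g(1.09375) = 0.3841 > 0, so the root lies in [1.09375, 1.125]
g(1.109375) = 0.0919 > 0, so the root lies in [1.109375, 1.125]
g(1.1171875) = -0.0567 < 0, so the root lies in [1.109375, 1.1171875]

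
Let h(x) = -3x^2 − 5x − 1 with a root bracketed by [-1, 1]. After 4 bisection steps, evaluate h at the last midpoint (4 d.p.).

-0.4219

h(0) = -1 < 0, so the root lies in [-1, 0]
h(-0.5) = 0.75 > 0, so the root lies in [-0.5, 0]
h(-0.25) = 0.0625 > 0, so the root lies in [-0.25, 0]
h(-0.125) = -0.4219 < 0, so the root lies in [-0.25, -0.125]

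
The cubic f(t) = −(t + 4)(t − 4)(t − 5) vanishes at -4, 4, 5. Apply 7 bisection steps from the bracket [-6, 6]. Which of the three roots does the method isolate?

f(0) = -80 < 0, so the root lies in [-6, 0]
f(-3) = -56 < 0, so the root lies in [-6, -3]
f(-4.5) = 40.375 > 0, so the root lies in [-4.5, -3]
f(-3.75) = -16.9531 < 0, so the root lies in [-4.5, -3.75]
f(-4.125) = 9.2676 > 0, so the root lies in [-4.125, -3.75]
f(-3.9375) = -4.4338 < 0, so the root lies in [-4.125, -3.9375]
f(-4.03125) = 2.2666 > 0, so the root lies in [-4.03125, -3.9375]

-4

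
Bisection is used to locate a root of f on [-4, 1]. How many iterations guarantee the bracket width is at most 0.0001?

Width after n steps is 5/2^n. Need 2^n ≥ 5/0.0001 = 50000.
2^15 = 32768 < 50000 ≤ 2^16 = 65536, so n = 16.

16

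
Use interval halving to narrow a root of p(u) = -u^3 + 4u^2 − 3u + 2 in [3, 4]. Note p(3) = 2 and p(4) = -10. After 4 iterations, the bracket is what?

[3.25, 3.3125]

midpoint 3.5: p = -2.375 < 0 → [3, 3.5]
midpoint 3.25: p = 0.171875 > 0 → [3.25, 3.5]
midpoint 3.375: p = -1.005859 < 0 → [3.25, 3.375]
midpoint 3.3125: p = -0.3938 < 0 → [3.25, 3.3125]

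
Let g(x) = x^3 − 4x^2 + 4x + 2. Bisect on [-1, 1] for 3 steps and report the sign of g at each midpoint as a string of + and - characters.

m = 0, g(m) = 2 (+); new bracket [-1, 0]
m = -0.5, g(m) = -1.125 (−); new bracket [-0.5, 0]
m = -0.25, g(m) = 0.734375 (+); new bracket [-0.5, -0.25]

+-+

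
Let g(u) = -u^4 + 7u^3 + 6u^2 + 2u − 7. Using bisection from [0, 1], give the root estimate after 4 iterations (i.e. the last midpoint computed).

0.6875

m = 0.5, g(m) = -3.6875 (−); new bracket [0.5, 1]
m = 0.75, g(m) = 0.511719 (+); new bracket [0.5, 0.75]
m = 0.625, g(m) = -1.849854 (−); new bracket [0.625, 0.75]
m = 0.6875, g(m) = -0.7378 (−); new bracket [0.6875, 0.75]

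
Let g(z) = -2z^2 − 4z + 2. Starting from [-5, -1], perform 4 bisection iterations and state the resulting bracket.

m = -3, g(m) = -4 (−); new bracket [-3, -1]
m = -2, g(m) = 2 (+); new bracket [-3, -2]
m = -2.5, g(m) = -0.5 (−); new bracket [-2.5, -2]
m = -2.25, g(m) = 0.875 (+); new bracket [-2.5, -2.25]

[-2.5, -2.25]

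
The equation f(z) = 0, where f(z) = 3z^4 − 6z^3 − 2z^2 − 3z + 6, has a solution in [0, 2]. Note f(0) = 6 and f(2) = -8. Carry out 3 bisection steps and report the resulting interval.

[0.75, 1]

midpoint 1: f = -2 < 0 → [0, 1]
midpoint 0.5: f = 3.4375 > 0 → [0.5, 1]
midpoint 0.75: f = 1.042969 > 0 → [0.75, 1]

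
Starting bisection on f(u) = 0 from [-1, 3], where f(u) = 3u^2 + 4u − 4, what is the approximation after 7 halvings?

m = 1, f(m) = 3 (+); new bracket [-1, 1]
m = 0, f(m) = -4 (−); new bracket [0, 1]
m = 0.5, f(m) = -1.25 (−); new bracket [0.5, 1]
m = 0.75, f(m) = 0.6875 (+); new bracket [0.5, 0.75]
m = 0.625, f(m) = -0.3281 (−); new bracket [0.625, 0.75]
m = 0.6875, f(m) = 0.168 (+); new bracket [0.625, 0.6875]
m = 0.65625, f(m) = -0.083 (−); new bracket [0.65625, 0.6875]

0.65625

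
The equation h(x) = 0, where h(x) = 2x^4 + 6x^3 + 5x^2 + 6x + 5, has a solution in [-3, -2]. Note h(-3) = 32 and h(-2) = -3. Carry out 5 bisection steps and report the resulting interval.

[-2.28125, -2.25]

x = -2.5 gives h = 5.625, positive; keep [-2.5, -2]
x = -2.25 gives h = -0.273438, negative; keep [-2.5, -2.25]
x = -2.375 gives h = 2.20752, positive; keep [-2.375, -2.25]
x = -2.3125 gives h = 0.8594, positive; keep [-2.3125, -2.25]
x = -2.28125 gives h = 0.2672, positive; keep [-2.28125, -2.25]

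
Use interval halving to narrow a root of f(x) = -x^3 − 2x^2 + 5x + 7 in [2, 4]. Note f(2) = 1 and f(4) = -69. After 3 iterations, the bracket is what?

m = 3, f(m) = -23 (−); new bracket [2, 3]
m = 2.5, f(m) = -8.625 (−); new bracket [2, 2.5]
m = 2.25, f(m) = -3.265625 (−); new bracket [2, 2.25]

[2, 2.25]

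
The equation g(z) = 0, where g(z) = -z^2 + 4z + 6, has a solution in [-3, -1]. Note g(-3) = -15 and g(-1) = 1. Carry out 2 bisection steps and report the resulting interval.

[-1.5, -1]

m = -2, g(m) = -6 (−); new bracket [-2, -1]
m = -1.5, g(m) = -2.25 (−); new bracket [-1.5, -1]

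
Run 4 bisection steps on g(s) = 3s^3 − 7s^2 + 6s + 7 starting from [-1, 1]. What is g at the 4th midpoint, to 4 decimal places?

m = 0, g(m) = 7 (+); new bracket [-1, 0]
m = -0.5, g(m) = 1.875 (+); new bracket [-1, -0.5]
m = -0.75, g(m) = -2.703125 (−); new bracket [-0.75, -0.5]
m = -0.625, g(m) = -0.2168 (−); new bracket [-0.625, -0.5]

-0.2168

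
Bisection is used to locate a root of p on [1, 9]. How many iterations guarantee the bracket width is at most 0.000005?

21

Width after n steps is 8/2^n. Need 2^n ≥ 8/0.000005 = 1600000.
2^20 = 1048576 < 1600000 ≤ 2^21 = 2097152, so n = 21.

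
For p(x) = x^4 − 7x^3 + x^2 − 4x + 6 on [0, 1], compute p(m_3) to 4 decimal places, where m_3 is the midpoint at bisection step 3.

m = 0.5, p(m) = 3.4375 (+); new bracket [0.5, 1]
m = 0.75, p(m) = 0.925781 (+); new bracket [0.75, 1]
m = 0.875, p(m) = -0.837646 (−); new bracket [0.75, 0.875]

-0.8376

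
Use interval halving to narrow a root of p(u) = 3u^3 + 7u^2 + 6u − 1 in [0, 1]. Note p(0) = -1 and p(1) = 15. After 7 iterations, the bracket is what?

m = 0.5, p(m) = 4.125 (+); new bracket [0, 0.5]
m = 0.25, p(m) = 0.984375 (+); new bracket [0, 0.25]
m = 0.125, p(m) = -0.134766 (−); new bracket [0.125, 0.25]
m = 0.1875, p(m) = 0.3909 (+); new bracket [0.125, 0.1875]
m = 0.15625, p(m) = 0.1198 (+); new bracket [0.125, 0.15625]
m = 0.140625, p(m) = -0.0095 (−); new bracket [0.140625, 0.15625]
m = 0.1484375, p(m) = 0.0547 (+); new bracket [0.140625, 0.1484375]

[0.140625, 0.1484375]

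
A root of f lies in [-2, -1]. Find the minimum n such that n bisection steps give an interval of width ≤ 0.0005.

Width after n steps is 1/2^n. Need 2^n ≥ 1/0.0005 = 2000.
2^10 = 1024 < 2000 ≤ 2^11 = 2048, so n = 11.

11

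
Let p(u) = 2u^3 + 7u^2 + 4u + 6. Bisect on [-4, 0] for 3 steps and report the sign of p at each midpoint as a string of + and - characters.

++-

m = -2, p(m) = 10 (+); new bracket [-4, -2]
m = -3, p(m) = 3 (+); new bracket [-4, -3]
m = -3.5, p(m) = -8 (−); new bracket [-3.5, -3]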